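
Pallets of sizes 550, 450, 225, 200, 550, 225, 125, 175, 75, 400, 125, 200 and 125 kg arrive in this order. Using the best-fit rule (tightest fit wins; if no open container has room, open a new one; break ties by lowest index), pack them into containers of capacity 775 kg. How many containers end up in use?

5

  550 → container 1 (new)  [load 550/775]
  450 → container 2 (new)  [load 450/775]
  225 → container 1  [load 775/775]
  200 → container 2  [load 650/775]
  550 → container 3 (new)  [load 550/775]
  225 → container 3  [load 775/775]
  125 → container 2  [load 775/775]
  175 → container 4 (new)  [load 175/775]
  75 → container 4  [load 250/775]
  400 → container 4  [load 650/775]
  125 → container 4  [load 775/775]
  200 → container 5 (new)  [load 200/775]
  125 → container 5  [load 325/775]
5 containers opened.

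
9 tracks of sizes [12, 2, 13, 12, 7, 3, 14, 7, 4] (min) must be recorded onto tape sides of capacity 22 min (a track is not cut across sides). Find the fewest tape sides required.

4

Total = 14 + 13 + 12 + 12 + 7 + 7 + 4 + 3 + 2 = 74 min.
Lower bound: ⌈74/22⌉ = 4 tape sides.
A packing using 4 tape sides:
  side 1: 14 + 7 = 21
  side 2: 13 + 7 + 2 = 22
  side 3: 12 + 4 + 3 = 19
  side 4: 12 = 12
This matches the lower bound, so 4 is optimal.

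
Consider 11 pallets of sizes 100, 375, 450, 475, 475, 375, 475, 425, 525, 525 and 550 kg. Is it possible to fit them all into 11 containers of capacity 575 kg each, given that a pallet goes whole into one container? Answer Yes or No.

A valid assignment using 10 containers:
  container 1: 550 = 550
  container 2: 525 = 525
  container 3: 525 = 525
  container 4: 475 + 100 = 575
  container 5: 475 = 475
  container 6: 475 = 475
  container 7: 450 = 450
  container 8: 425 = 425
  container 9: 375 = 375
  container 10: 375 = 375
That uses only 10 ≤ 11, so 11 containers are enough.

Yes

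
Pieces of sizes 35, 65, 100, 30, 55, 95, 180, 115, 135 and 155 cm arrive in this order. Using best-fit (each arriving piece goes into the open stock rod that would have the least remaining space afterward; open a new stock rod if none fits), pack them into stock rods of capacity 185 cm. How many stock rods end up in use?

  35 → stock rod 1 (new)  [load 35/185]
  65 → stock rod 1  [load 100/185]
  100 → stock rod 2 (new)  [load 100/185]
  30 → stock rod 1  [load 130/185]
  55 → stock rod 1  [load 185/185]
  95 → stock rod 3 (new)  [load 95/185]
  180 → stock rod 4 (new)  [load 180/185]
  115 → stock rod 5 (new)  [load 115/185]
  135 → stock rod 6 (new)  [load 135/185]
  155 → stock rod 7 (new)  [load 155/185]
7 stock rods opened.

7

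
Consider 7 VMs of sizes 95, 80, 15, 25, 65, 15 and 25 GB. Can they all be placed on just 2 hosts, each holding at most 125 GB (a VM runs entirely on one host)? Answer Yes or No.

No

Total = 320 GB; ⌈320/125⌉ = 3.
At least 3 hosts are required, but only 2 are allowed.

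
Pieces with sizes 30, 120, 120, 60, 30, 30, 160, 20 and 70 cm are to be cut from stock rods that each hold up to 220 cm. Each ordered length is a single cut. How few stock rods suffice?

Total = 160 + 120 + 120 + 70 + 60 + 30 + 30 + 30 + 20 = 640 cm.
Lower bound: ⌈640/220⌉ = 3 stock rods.
A packing using 3 stock rods:
  stock rod 1: 160 + 60 = 220
  stock rod 2: 120 + 70 + 30 = 220
  stock rod 3: 120 + 30 + 30 + 20 = 200
This matches the lower bound, so 3 is optimal.

3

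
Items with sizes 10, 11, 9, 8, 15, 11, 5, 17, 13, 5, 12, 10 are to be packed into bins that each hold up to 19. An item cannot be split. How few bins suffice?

Total = 17 + 15 + 13 + 12 + 11 + 11 + 10 + 10 + 9 + 8 + 5 + 5 = 126.
Lower bound: ⌈126/19⌉ = 7 bins.
Also, 8 items each exceed 19/2, and no two of those can share a bin, so at least 8 bins are needed.
A packing using 8 bins:
  bin 1: 17 = 17
  bin 2: 15 = 15
  bin 3: 13 + 5 = 18
  bin 4: 12 + 5 = 17
  bin 5: 11 + 8 = 19
  bin 6: 11 = 11
  bin 7: 10 + 9 = 19
  bin 8: 10 = 10
This matches the lower bound, so 8 is optimal.

8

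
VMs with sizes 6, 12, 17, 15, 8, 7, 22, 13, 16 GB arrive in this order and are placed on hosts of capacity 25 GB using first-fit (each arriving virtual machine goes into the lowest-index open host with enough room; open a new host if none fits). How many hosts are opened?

6

  6 → host 1 (new)  [load 6/25]
  12 → host 1  [load 18/25]
  17 → host 2 (new)  [load 17/25]
  15 → host 3 (new)  [load 15/25]
  8 → host 2  [load 25/25]
  7 → host 1  [load 25/25]
  22 → host 4 (new)  [load 22/25]
  13 → host 5 (new)  [load 13/25]
  16 → host 6 (new)  [load 16/25]
6 hosts opened.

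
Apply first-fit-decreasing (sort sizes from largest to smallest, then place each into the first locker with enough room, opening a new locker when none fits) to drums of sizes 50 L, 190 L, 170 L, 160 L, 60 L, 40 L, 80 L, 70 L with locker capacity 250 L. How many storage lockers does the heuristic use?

4

Sorted descending: 190, 170, 160, 80, 70, 60, 50, 40.
  190 → locker 1 (new)  [load 190/250]
  170 → locker 2 (new)  [load 170/250]
  160 → locker 3 (new)  [load 160/250]
  80 → locker 2  [load 250/250]
  70 → locker 3  [load 230/250]
  60 → locker 1  [load 250/250]
  50 → locker 4 (new)  [load 50/250]
  40 → locker 4  [load 90/250]
4 storage lockers opened.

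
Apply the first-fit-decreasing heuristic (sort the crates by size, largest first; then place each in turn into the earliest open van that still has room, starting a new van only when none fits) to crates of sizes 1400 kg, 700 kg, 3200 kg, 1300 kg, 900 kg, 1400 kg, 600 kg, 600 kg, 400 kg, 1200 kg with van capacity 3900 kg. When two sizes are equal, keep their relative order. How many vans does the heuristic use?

Sorted descending: 3200, 1400, 1400, 1300, 1200, 900, 700, 600, 600, 400.
  3200 → van 1 (new)  [load 3200/3900]
  1400 → van 2 (new)  [load 1400/3900]
  1400 → van 2  [load 2800/3900]
  1300 → van 3 (new)  [load 1300/3900]
  1200 → van 3  [load 2500/3900]
  900 → van 2  [load 3700/3900]
  700 → van 1  [load 3900/3900]
  600 → van 3  [load 3100/3900]
  600 → van 3  [load 3700/3900]
  400 → van 4 (new)  [load 400/3900]
4 vans opened.

4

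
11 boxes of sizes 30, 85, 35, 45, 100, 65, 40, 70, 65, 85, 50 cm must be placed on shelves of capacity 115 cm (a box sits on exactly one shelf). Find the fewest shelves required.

7

Total = 100 + 85 + 85 + 70 + 65 + 65 + 50 + 45 + 40 + 35 + 30 = 670 cm.
Lower bound: ⌈670/115⌉ = 6 shelves.
A packing using 7 shelves:
  shelf 1: 100 = 100
  shelf 2: 85 + 30 = 115
  shelf 3: 85 = 85
  shelf 4: 70 + 45 = 115
  shelf 5: 65 + 50 = 115
  shelf 6: 65 + 40 = 105
  shelf 7: 35 = 35
No arrangement into 6 shelves stays within capacity, so 7 is optimal.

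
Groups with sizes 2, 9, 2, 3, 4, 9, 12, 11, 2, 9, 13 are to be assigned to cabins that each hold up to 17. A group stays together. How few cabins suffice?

6

Total = 13 + 12 + 11 + 9 + 9 + 9 + 4 + 3 + 2 + 2 + 2 = 76.
Lower bound: ⌈76/17⌉ = 5 cabins.
Also, 6 groups each exceed 17/2, and no two of those can share a cabin, so at least 6 cabins are needed.
A packing using 6 cabins:
  cabin 1: 13 + 4 = 17
  cabin 2: 12 + 3 + 2 = 17
  cabin 3: 11 + 2 + 2 = 15
  cabin 4: 9 = 9
  cabin 5: 9 = 9
  cabin 6: 9 = 9
This matches the lower bound, so 6 is optimal.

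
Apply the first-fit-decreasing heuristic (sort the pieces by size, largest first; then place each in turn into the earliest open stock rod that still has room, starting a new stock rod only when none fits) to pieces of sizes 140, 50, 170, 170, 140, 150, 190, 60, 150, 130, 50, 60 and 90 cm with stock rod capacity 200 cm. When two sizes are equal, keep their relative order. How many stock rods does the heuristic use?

Sorted descending: 190, 170, 170, 150, 150, 140, 140, 130, 90, 60, 60, 50, 50.
  190 → stock rod 1 (new)  [load 190/200]
  170 → stock rod 2 (new)  [load 170/200]
  170 → stock rod 3 (new)  [load 170/200]
  150 → stock rod 4 (new)  [load 150/200]
  150 → stock rod 5 (new)  [load 150/200]
  140 → stock rod 6 (new)  [load 140/200]
  140 → stock rod 7 (new)  [load 140/200]
  130 → stock rod 8 (new)  [load 130/200]
  90 → stock rod 9 (new)  [load 90/200]
  60 → stock rod 6  [load 200/200]
  60 → stock rod 7  [load 200/200]
  50 → stock rod 4  [load 200/200]
  50 → stock rod 5  [load 200/200]
9 stock rods opened.

9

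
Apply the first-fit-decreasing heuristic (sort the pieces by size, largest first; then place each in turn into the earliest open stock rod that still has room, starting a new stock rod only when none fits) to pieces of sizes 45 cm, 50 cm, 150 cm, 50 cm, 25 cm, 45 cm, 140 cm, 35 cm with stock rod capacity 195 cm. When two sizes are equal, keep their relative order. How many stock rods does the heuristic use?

3

Sorted descending: 150, 140, 50, 50, 45, 45, 35, 25.
  150 → stock rod 1 (new)  [load 150/195]
  140 → stock rod 2 (new)  [load 140/195]
  50 → stock rod 2  [load 190/195]
  50 → stock rod 3 (new)  [load 50/195]
  45 → stock rod 1  [load 195/195]
  45 → stock rod 3  [load 95/195]
  35 → stock rod 3  [load 130/195]
  25 → stock rod 3  [load 155/195]
3 stock rods opened.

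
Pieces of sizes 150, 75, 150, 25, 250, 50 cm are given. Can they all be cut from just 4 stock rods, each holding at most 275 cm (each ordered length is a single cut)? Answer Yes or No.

Yes

A valid assignment using 3 stock rods:
  stock rod 1: 250 + 25 = 275
  stock rod 2: 150 + 75 + 50 = 275
  stock rod 3: 150 = 150
That uses only 3 ≤ 4, so 4 stock rods are enough.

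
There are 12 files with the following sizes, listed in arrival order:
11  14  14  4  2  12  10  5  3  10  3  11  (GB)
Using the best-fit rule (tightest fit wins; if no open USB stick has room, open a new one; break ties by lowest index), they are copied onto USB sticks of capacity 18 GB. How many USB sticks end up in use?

  11 → USB stick 1 (new)  [load 11/18]
  14 → USB stick 2 (new)  [load 14/18]
  14 → USB stick 3 (new)  [load 14/18]
  4 → USB stick 2  [load 18/18]
  2 → USB stick 3  [load 16/18]
  12 → USB stick 4 (new)  [load 12/18]
  10 → USB stick 5 (new)  [load 10/18]
  5 → USB stick 4  [load 17/18]
  3 → USB stick 1  [load 14/18]
  10 → USB stick 6 (new)  [load 10/18]
  3 → USB stick 1  [load 17/18]
  11 → USB stick 7 (new)  [load 11/18]
7 USB sticks opened.

7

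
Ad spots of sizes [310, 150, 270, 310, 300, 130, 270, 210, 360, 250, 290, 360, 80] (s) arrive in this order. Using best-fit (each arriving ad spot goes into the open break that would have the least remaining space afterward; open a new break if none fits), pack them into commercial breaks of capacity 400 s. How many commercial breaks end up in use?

  310 → break 1 (new)  [load 310/400]
  150 → break 2 (new)  [load 150/400]
  270 → break 3 (new)  [load 270/400]
  310 → break 4 (new)  [load 310/400]
  300 → break 5 (new)  [load 300/400]
  130 → break 3  [load 400/400]
  270 → break 6 (new)  [load 270/400]
  210 → break 2  [load 360/400]
  360 → break 7 (new)  [load 360/400]
  250 → break 8 (new)  [load 250/400]
  290 → break 9 (new)  [load 290/400]
  360 → break 10 (new)  [load 360/400]
  80 → break 1  [load 390/400]
10 commercial breaks opened.

10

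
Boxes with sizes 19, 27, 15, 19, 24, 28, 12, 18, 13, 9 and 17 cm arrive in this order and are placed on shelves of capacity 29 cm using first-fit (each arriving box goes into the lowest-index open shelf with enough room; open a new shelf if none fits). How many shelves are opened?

9

  19 → shelf 1 (new)  [load 19/29]
  27 → shelf 2 (new)  [load 27/29]
  15 → shelf 3 (new)  [load 15/29]
  19 → shelf 4 (new)  [load 19/29]
  24 → shelf 5 (new)  [load 24/29]
  28 → shelf 6 (new)  [load 28/29]
  12 → shelf 3  [load 27/29]
  18 → shelf 7 (new)  [load 18/29]
  13 → shelf 8 (new)  [load 13/29]
  9 → shelf 1  [load 28/29]
  17 → shelf 9 (new)  [load 17/29]
9 shelves opened.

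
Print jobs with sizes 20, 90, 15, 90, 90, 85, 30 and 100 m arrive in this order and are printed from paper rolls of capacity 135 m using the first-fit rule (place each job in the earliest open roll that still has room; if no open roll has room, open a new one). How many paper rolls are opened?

  20 → roll 1 (new)  [load 20/135]
  90 → roll 1  [load 110/135]
  15 → roll 1  [load 125/135]
  90 → roll 2 (new)  [load 90/135]
  90 → roll 3 (new)  [load 90/135]
  85 → roll 4 (new)  [load 85/135]
  30 → roll 2  [load 120/135]
  100 → roll 5 (new)  [load 100/135]
5 paper rolls opened.

5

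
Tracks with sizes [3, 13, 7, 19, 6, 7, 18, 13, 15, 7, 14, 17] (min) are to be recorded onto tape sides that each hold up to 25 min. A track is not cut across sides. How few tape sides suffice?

Total = 19 + 18 + 17 + 15 + 14 + 13 + 13 + 7 + 7 + 7 + 6 + 3 = 139 min.
Lower bound: ⌈139/25⌉ = 6 tape sides.
Also, 7 tracks each exceed 25/2 min, and no two of those can share a side, so at least 7 tape sides are needed.
A packing using 7 tape sides:
  side 1: 19 + 6 = 25
  side 2: 18 + 7 = 25
  side 3: 17 + 7 = 24
  side 4: 15 + 7 + 3 = 25
  side 5: 14 = 14
  side 6: 13 = 13
  side 7: 13 = 13
This matches the lower bound, so 7 is optimal.

7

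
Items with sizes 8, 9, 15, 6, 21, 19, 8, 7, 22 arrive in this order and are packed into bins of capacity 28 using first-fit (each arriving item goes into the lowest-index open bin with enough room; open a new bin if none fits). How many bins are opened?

  8 → bin 1 (new)  [load 8/28]
  9 → bin 1  [load 17/28]
  15 → bin 2 (new)  [load 15/28]
  6 → bin 1  [load 23/28]
  21 → bin 3 (new)  [load 21/28]
  19 → bin 4 (new)  [load 19/28]
  8 → bin 2  [load 23/28]
  7 → bin 3  [load 28/28]
  22 → bin 5 (new)  [load 22/28]
5 bins opened.

5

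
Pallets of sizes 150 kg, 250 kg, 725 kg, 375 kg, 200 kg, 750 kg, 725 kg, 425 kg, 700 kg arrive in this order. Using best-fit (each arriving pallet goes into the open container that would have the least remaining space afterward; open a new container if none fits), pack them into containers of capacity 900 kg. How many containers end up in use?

  150 → container 1 (new)  [load 150/900]
  250 → container 1  [load 400/900]
  725 → container 2 (new)  [load 725/900]
  375 → container 1  [load 775/900]
  200 → container 3 (new)  [load 200/900]
  750 → container 4 (new)  [load 750/900]
  725 → container 5 (new)  [load 725/900]
  425 → container 3  [load 625/900]
  700 → container 6 (new)  [load 700/900]
6 containers opened.

6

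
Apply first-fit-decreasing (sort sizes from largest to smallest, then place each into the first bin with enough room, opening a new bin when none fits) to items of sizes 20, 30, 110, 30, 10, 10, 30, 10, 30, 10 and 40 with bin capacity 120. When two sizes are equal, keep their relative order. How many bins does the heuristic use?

Sorted descending: 110, 40, 30, 30, 30, 30, 20, 10, 10, 10, 10.
  110 → bin 1 (new)  [load 110/120]
  40 → bin 2 (new)  [load 40/120]
  30 → bin 2  [load 70/120]
  30 → bin 2  [load 100/120]
  30 → bin 3 (new)  [load 30/120]
  30 → bin 3  [load 60/120]
  20 → bin 2  [load 120/120]
  10 → bin 1  [load 120/120]
  10 → bin 3  [load 70/120]
  10 → bin 3  [load 80/120]
  10 → bin 3  [load 90/120]
3 bins opened.

3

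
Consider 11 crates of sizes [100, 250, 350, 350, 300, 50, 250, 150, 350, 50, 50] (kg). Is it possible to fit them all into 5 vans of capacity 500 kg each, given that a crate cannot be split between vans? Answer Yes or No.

A valid assignment using 5 vans:
  van 1: 350 + 150 = 500
  van 2: 350 + 100 + 50 = 500
  van 3: 350 + 50 + 50 = 450
  van 4: 300 = 300
  van 5: 250 + 250 = 500
Every load is within 500 kg, so 5 vans suffice.

Yes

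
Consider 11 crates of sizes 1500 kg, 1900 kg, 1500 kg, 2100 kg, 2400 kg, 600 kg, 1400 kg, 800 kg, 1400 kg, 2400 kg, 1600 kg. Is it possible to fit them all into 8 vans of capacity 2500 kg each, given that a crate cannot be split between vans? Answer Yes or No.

Total = 17600 kg; ⌈17600/2500⌉ = 8.
9 crates each exceed half the capacity and cannot share a van, forcing at least 9 vans.
At least 9 vans are required, but only 8 are allowed.

No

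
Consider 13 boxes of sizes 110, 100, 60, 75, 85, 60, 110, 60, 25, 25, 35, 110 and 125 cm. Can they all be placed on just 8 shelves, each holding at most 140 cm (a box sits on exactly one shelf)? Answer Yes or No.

Yes

A valid assignment using 8 shelves:
  shelf 1: 125 = 125
  shelf 2: 110 + 25 = 135
  shelf 3: 110 + 25 = 135
  shelf 4: 110 = 110
  shelf 5: 100 + 35 = 135
  shelf 6: 85 = 85
  shelf 7: 75 + 60 = 135
  shelf 8: 60 + 60 = 120
Every load is within 140 cm, so 8 shelves suffice.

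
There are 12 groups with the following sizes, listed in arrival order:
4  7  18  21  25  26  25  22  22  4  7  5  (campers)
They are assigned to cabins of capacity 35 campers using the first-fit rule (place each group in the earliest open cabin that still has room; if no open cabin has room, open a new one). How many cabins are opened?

7

  4 → cabin 1 (new)  [load 4/35]
  7 → cabin 1  [load 11/35]
  18 → cabin 1  [load 29/35]
  21 → cabin 2 (new)  [load 21/35]
  25 → cabin 3 (new)  [load 25/35]
  26 → cabin 4 (new)  [load 26/35]
  25 → cabin 5 (new)  [load 25/35]
  22 → cabin 6 (new)  [load 22/35]
  22 → cabin 7 (new)  [load 22/35]
  4 → cabin 1  [load 33/35]
  7 → cabin 2  [load 28/35]
  5 → cabin 2  [load 33/35]
7 cabins opened.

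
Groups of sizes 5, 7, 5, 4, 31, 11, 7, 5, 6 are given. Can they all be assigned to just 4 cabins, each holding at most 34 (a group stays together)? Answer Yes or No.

A valid assignment using 3 cabins:
  cabin 1: 31 = 31
  cabin 2: 11 + 7 + 7 + 6 = 31
  cabin 3: 5 + 5 + 5 + 4 = 19
That uses only 3 ≤ 4, so 4 cabins are enough.

Yes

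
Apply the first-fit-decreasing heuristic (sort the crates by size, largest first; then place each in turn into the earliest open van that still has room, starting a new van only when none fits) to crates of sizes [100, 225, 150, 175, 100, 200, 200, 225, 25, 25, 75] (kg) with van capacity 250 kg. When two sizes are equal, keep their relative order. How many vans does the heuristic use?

7

Sorted descending: 225, 225, 200, 200, 175, 150, 100, 100, 75, 25, 25.
  225 → van 1 (new)  [load 225/250]
  225 → van 2 (new)  [load 225/250]
  200 → van 3 (new)  [load 200/250]
  200 → van 4 (new)  [load 200/250]
  175 → van 5 (new)  [load 175/250]
  150 → van 6 (new)  [load 150/250]
  100 → van 6  [load 250/250]
  100 → van 7 (new)  [load 100/250]
  75 → van 5  [load 250/250]
  25 → van 1  [load 250/250]
  25 → van 2  [load 250/250]
7 vans opened.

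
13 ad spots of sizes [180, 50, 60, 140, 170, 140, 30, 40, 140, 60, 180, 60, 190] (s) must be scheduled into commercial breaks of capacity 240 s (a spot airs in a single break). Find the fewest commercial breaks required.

7

Total = 190 + 180 + 180 + 170 + 140 + 140 + 140 + 60 + 60 + 60 + 50 + 40 + 30 = 1440 s.
Lower bound: ⌈1440/240⌉ = 6 commercial breaks.
Also, 7 ad spots each exceed 120 s, and no two of those can share a break, so at least 7 commercial breaks are needed.
A packing using 7 commercial breaks:
  break 1: 190 + 50 = 240
  break 2: 180 + 60 = 240
  break 3: 180 + 60 = 240
  break 4: 170 + 60 = 230
  break 5: 140 + 40 + 30 = 210
  break 6: 140 = 140
  break 7: 140 = 140
This matches the lower bound, so 7 is optimal.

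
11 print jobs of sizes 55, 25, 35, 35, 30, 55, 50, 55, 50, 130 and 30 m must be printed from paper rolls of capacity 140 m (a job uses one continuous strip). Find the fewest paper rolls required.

4

Total = 130 + 55 + 55 + 55 + 50 + 50 + 35 + 35 + 30 + 30 + 25 = 550 m.
Lower bound: ⌈550/140⌉ = 4 paper rolls.
A packing using 4 paper rolls:
  roll 1: 130 = 130
  roll 2: 55 + 55 + 30 = 140
  roll 3: 55 + 50 + 35 = 140
  roll 4: 50 + 35 + 30 + 25 = 140
This matches the lower bound, so 4 is optimal.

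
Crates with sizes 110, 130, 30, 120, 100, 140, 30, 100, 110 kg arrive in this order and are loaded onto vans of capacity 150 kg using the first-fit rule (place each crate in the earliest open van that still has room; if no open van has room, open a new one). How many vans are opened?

7

  110 → van 1 (new)  [load 110/150]
  130 → van 2 (new)  [load 130/150]
  30 → van 1  [load 140/150]
  120 → van 3 (new)  [load 120/150]
  100 → van 4 (new)  [load 100/150]
  140 → van 5 (new)  [load 140/150]
  30 → van 3  [load 150/150]
  100 → van 6 (new)  [load 100/150]
  110 → van 7 (new)  [load 110/150]
7 vans opened.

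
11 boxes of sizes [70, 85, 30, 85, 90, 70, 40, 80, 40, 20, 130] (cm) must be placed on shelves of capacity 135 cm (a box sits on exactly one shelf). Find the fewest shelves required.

7

Total = 130 + 90 + 85 + 85 + 80 + 70 + 70 + 40 + 40 + 30 + 20 = 740 cm.
Lower bound: ⌈740/135⌉ = 6 shelves.
Also, 7 boxes each exceed 135/2 cm, and no two of those can share a shelf, so at least 7 shelves are needed.
A packing using 7 shelves:
  shelf 1: 130 = 130
  shelf 2: 90 + 40 = 130
  shelf 3: 85 + 40 = 125
  shelf 4: 85 + 30 + 20 = 135
  shelf 5: 80 = 80
  shelf 6: 70 = 70
  shelf 7: 70 = 70
This matches the lower bound, so 7 is optimal.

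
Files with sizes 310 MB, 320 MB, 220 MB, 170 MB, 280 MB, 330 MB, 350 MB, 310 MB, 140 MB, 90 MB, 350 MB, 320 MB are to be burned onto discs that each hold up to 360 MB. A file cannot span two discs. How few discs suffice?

10

Total = 350 + 350 + 330 + 320 + 320 + 310 + 310 + 280 + 220 + 170 + 140 + 90 = 3190 MB.
Lower bound: ⌈3190/360⌉ = 9 discs.
A packing using 10 discs:
  disc 1: 350 = 350
  disc 2: 350 = 350
  disc 3: 330 = 330
  disc 4: 320 = 320
  disc 5: 320 = 320
  disc 6: 310 = 310
  disc 7: 310 = 310
  disc 8: 280 = 280
  disc 9: 220 + 140 = 360
  disc 10: 170 + 90 = 260
No arrangement into 9 discs stays within capacity, so 10 is optimal.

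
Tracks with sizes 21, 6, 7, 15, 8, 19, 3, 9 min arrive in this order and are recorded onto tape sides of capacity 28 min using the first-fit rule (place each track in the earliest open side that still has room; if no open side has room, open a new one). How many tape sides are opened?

4

  21 → side 1 (new)  [load 21/28]
  6 → side 1  [load 27/28]
  7 → side 2 (new)  [load 7/28]
  15 → side 2  [load 22/28]
  8 → side 3 (new)  [load 8/28]
  19 → side 3  [load 27/28]
  3 → side 2  [load 25/28]
  9 → side 4 (new)  [load 9/28]
4 tape sides opened.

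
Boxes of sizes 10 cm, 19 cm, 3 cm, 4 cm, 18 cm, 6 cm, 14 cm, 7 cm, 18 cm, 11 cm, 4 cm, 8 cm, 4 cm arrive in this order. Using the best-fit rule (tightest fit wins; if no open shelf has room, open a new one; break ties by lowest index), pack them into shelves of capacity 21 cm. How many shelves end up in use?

  10 → shelf 1 (new)  [load 10/21]
  19 → shelf 2 (new)  [load 19/21]
  3 → shelf 1  [load 13/21]
  4 → shelf 1  [load 17/21]
  18 → shelf 3 (new)  [load 18/21]
  6 → shelf 4 (new)  [load 6/21]
  14 → shelf 4  [load 20/21]
  7 → shelf 5 (new)  [load 7/21]
  18 → shelf 6 (new)  [load 18/21]
  11 → shelf 5  [load 18/21]
  4 → shelf 1  [load 21/21]
  8 → shelf 7 (new)  [load 8/21]
  4 → shelf 7  [load 12/21]
7 shelves opened.

7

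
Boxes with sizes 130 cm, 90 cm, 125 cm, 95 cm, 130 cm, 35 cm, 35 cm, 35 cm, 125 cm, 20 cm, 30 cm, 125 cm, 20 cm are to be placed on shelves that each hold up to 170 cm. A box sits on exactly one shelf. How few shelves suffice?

7

Total = 130 + 130 + 125 + 125 + 125 + 95 + 90 + 35 + 35 + 35 + 30 + 20 + 20 = 995 cm.
Lower bound: ⌈995/170⌉ = 6 shelves.
Also, 7 boxes each exceed 85 cm, and no two of those can share a shelf, so at least 7 shelves are needed.
A packing using 7 shelves:
  shelf 1: 130 + 35 = 165
  shelf 2: 130 + 35 = 165
  shelf 3: 125 + 35 = 160
  shelf 4: 125 + 30 = 155
  shelf 5: 125 + 20 + 20 = 165
  shelf 6: 95 = 95
  shelf 7: 90 = 90
This matches the lower bound, so 7 is optimal.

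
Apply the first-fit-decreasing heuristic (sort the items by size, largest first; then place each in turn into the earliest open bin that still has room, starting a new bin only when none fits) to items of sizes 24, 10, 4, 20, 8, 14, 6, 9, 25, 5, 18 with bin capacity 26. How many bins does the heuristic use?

6

Sorted descending: 25, 24, 20, 18, 14, 10, 9, 8, 6, 5, 4.
  25 → bin 1 (new)  [load 25/26]
  24 → bin 2 (new)  [load 24/26]
  20 → bin 3 (new)  [load 20/26]
  18 → bin 4 (new)  [load 18/26]
  14 → bin 5 (new)  [load 14/26]
  10 → bin 5  [load 24/26]
  9 → bin 6 (new)  [load 9/26]
  8 → bin 4  [load 26/26]
  6 → bin 3  [load 26/26]
  5 → bin 6  [load 14/26]
  4 → bin 6  [load 18/26]
6 bins opened.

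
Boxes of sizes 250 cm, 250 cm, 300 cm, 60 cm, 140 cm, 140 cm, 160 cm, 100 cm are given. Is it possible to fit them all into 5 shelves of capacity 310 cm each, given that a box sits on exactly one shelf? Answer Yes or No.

A valid assignment using 5 shelves:
  shelf 1: 300 = 300
  shelf 2: 250 + 60 = 310
  shelf 3: 250 = 250
  shelf 4: 160 + 140 = 300
  shelf 5: 140 + 100 = 240
Every load is within 310 cm, so 5 shelves suffice.

Yes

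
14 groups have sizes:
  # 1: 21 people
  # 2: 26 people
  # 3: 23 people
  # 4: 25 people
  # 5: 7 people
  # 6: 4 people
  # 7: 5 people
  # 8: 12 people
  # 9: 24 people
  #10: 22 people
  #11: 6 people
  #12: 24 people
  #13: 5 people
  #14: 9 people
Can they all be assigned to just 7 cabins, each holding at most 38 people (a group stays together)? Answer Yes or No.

Yes

A valid assignment using 7 cabins:
  cabin 1: 26 + 12 = 38
  cabin 2: 25 + 9 + 4 = 38
  cabin 3: 24 + 7 + 6 = 37
  cabin 4: 24 + 5 + 5 = 34
  cabin 5: 23 = 23
  cabin 6: 22 = 22
  cabin 7: 21 = 21
Every load is within 38 people, so 7 cabins suffice.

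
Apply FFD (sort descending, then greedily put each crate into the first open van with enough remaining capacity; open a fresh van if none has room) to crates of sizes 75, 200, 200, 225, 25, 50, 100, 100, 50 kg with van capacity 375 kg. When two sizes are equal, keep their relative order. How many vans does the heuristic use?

Sorted descending: 225, 200, 200, 100, 100, 75, 50, 50, 25.
  225 → van 1 (new)  [load 225/375]
  200 → van 2 (new)  [load 200/375]
  200 → van 3 (new)  [load 200/375]
  100 → van 1  [load 325/375]
  100 → van 2  [load 300/375]
  75 → van 2  [load 375/375]
  50 → van 1  [load 375/375]
  50 → van 3  [load 250/375]
  25 → van 3  [load 275/375]
3 vans opened.

3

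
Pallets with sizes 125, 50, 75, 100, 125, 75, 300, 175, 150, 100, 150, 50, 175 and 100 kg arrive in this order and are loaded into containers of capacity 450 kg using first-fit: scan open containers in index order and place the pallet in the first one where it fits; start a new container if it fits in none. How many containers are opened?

5

  125 → container 1 (new)  [load 125/450]
  50 → container 1  [load 175/450]
  75 → container 1  [load 250/450]
  100 → container 1  [load 350/450]
  125 → container 2 (new)  [load 125/450]
  75 → container 1  [load 425/450]
  300 → container 2  [load 425/450]
  175 → container 3 (new)  [load 175/450]
  150 → container 3  [load 325/450]
  100 → container 3  [load 425/450]
  150 → container 4 (new)  [load 150/450]
  50 → container 4  [load 200/450]
  175 → container 4  [load 375/450]
  100 → container 5 (new)  [load 100/450]
5 containers opened.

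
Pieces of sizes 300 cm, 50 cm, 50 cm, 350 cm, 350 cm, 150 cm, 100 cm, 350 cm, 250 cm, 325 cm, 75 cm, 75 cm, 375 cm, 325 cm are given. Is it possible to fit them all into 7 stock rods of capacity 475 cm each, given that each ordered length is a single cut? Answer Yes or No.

Total = 3125 cm; ⌈3125/475⌉ = 7.
8 pieces each exceed half the capacity and cannot share a stock rod, forcing at least 8 stock rods.
At least 8 stock rods are required, but only 7 are allowed.

No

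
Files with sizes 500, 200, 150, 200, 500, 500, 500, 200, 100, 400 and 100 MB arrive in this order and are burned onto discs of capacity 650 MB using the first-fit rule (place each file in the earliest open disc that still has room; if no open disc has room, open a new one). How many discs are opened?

6

  500 → disc 1 (new)  [load 500/650]
  200 → disc 2 (new)  [load 200/650]
  150 → disc 1  [load 650/650]
  200 → disc 2  [load 400/650]
  500 → disc 3 (new)  [load 500/650]
  500 → disc 4 (new)  [load 500/650]
  500 → disc 5 (new)  [load 500/650]
  200 → disc 2  [load 600/650]
  100 → disc 3  [load 600/650]
  400 → disc 6 (new)  [load 400/650]
  100 → disc 4  [load 600/650]
6 discs opened.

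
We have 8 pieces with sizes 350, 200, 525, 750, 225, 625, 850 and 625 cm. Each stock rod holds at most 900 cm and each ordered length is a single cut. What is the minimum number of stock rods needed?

Total = 850 + 750 + 625 + 625 + 525 + 350 + 225 + 200 = 4150 cm.
Lower bound: ⌈4150/900⌉ = 5 stock rods.
A packing using 5 stock rods:
  stock rod 1: 850 = 850
  stock rod 2: 750 = 750
  stock rod 3: 625 + 225 = 850
  stock rod 4: 625 + 200 = 825
  stock rod 5: 525 + 350 = 875
This matches the lower bound, so 5 is optimal.

5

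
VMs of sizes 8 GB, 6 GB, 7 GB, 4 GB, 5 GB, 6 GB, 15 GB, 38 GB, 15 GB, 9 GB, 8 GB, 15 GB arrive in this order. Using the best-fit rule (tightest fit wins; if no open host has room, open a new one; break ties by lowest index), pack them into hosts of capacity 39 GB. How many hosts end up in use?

4

  8 → host 1 (new)  [load 8/39]
  6 → host 1  [load 14/39]
  7 → host 1  [load 21/39]
  4 → host 1  [load 25/39]
  5 → host 1  [load 30/39]
  6 → host 1  [load 36/39]
  15 → host 2 (new)  [load 15/39]
  38 → host 3 (new)  [load 38/39]
  15 → host 2  [load 30/39]
  9 → host 2  [load 39/39]
  8 → host 4 (new)  [load 8/39]
  15 → host 4  [load 23/39]
4 hosts opened.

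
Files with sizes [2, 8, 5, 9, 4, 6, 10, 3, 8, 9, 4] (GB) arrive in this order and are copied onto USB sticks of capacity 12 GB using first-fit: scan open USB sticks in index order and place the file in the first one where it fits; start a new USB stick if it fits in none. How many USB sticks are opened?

7

  2 → USB stick 1 (new)  [load 2/12]
  8 → USB stick 1  [load 10/12]
  5 → USB stick 2 (new)  [load 5/12]
  9 → USB stick 3 (new)  [load 9/12]
  4 → USB stick 2  [load 9/12]
  6 → USB stick 4 (new)  [load 6/12]
  10 → USB stick 5 (new)  [load 10/12]
  3 → USB stick 2  [load 12/12]
  8 → USB stick 6 (new)  [load 8/12]
  9 → USB stick 7 (new)  [load 9/12]
  4 → USB stick 4  [load 10/12]
7 USB sticks opened.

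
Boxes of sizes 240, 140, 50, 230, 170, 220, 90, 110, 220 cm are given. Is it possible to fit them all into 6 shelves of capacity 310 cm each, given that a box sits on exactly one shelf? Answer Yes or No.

A valid assignment using 6 shelves:
  shelf 1: 240 + 50 = 290
  shelf 2: 230 = 230
  shelf 3: 220 + 90 = 310
  shelf 4: 220 = 220
  shelf 5: 170 + 140 = 310
  shelf 6: 110 = 110
Every load is within 310 cm, so 6 shelves suffice.

Yes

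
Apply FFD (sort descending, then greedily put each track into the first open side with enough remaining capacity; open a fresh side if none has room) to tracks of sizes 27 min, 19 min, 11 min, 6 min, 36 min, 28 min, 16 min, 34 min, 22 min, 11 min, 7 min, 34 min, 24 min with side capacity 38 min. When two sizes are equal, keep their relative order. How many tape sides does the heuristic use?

Sorted descending: 36, 34, 34, 28, 27, 24, 22, 19, 16, 11, 11, 7, 6.
  36 → side 1 (new)  [load 36/38]
  34 → side 2 (new)  [load 34/38]
  34 → side 3 (new)  [load 34/38]
  28 → side 4 (new)  [load 28/38]
  27 → side 5 (new)  [load 27/38]
  24 → side 6 (new)  [load 24/38]
  22 → side 7 (new)  [load 22/38]
  19 → side 8 (new)  [load 19/38]
  16 → side 7  [load 38/38]
  11 → side 5  [load 38/38]
  11 → side 6  [load 35/38]
  7 → side 4  [load 35/38]
  6 → side 8  [load 25/38]
8 tape sides opened.

8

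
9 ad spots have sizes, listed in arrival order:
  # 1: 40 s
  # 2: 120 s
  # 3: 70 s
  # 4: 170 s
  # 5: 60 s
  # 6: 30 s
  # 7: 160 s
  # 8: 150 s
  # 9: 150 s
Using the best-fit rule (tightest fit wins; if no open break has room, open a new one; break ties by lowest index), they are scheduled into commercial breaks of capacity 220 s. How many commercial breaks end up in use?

  40 → break 1 (new)  [load 40/220]
  120 → break 1  [load 160/220]
  70 → break 2 (new)  [load 70/220]
  170 → break 3 (new)  [load 170/220]
  60 → break 1  [load 220/220]
  30 → break 3  [load 200/220]
  160 → break 4 (new)  [load 160/220]
  150 → break 2  [load 220/220]
  150 → break 5 (new)  [load 150/220]
5 commercial breaks opened.

5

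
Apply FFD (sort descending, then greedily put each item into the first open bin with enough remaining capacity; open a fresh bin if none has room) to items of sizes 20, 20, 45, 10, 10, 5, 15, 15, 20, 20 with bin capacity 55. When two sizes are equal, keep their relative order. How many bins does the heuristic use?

4

Sorted descending: 45, 20, 20, 20, 20, 15, 15, 10, 10, 5.
  45 → bin 1 (new)  [load 45/55]
  20 → bin 2 (new)  [load 20/55]
  20 → bin 2  [load 40/55]
  20 → bin 3 (new)  [load 20/55]
  20 → bin 3  [load 40/55]
  15 → bin 2  [load 55/55]
  15 → bin 3  [load 55/55]
  10 → bin 1  [load 55/55]
  10 → bin 4 (new)  [load 10/55]
  5 → bin 4  [load 15/55]
4 bins opened.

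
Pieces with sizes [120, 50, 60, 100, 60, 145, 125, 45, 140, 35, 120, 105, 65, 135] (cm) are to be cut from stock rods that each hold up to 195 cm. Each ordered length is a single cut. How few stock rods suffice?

8

Total = 145 + 140 + 135 + 125 + 120 + 120 + 105 + 100 + 65 + 60 + 60 + 50 + 45 + 35 = 1305 cm.
Lower bound: ⌈1305/195⌉ = 7 stock rods.
Also, 8 pieces each exceed 195/2 cm, and no two of those can share a stock rod, so at least 8 stock rods are needed.
A packing using 8 stock rods:
  stock rod 1: 145 + 50 = 195
  stock rod 2: 140 + 45 = 185
  stock rod 3: 135 + 60 = 195
  stock rod 4: 125 + 65 = 190
  stock rod 5: 120 + 60 = 180
  stock rod 6: 120 + 35 = 155
  stock rod 7: 105 = 105
  stock rod 8: 100 = 100
This matches the lower bound, so 8 is optimal.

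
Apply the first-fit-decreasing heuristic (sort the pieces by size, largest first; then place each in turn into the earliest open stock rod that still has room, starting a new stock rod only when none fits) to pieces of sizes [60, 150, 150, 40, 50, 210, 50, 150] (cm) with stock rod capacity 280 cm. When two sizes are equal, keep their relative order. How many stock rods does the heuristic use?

Sorted descending: 210, 150, 150, 150, 60, 50, 50, 40.
  210 → stock rod 1 (new)  [load 210/280]
  150 → stock rod 2 (new)  [load 150/280]
  150 → stock rod 3 (new)  [load 150/280]
  150 → stock rod 4 (new)  [load 150/280]
  60 → stock rod 1  [load 270/280]
  50 → stock rod 2  [load 200/280]
  50 → stock rod 2  [load 250/280]
  40 → stock rod 3  [load 190/280]
4 stock rods opened.

4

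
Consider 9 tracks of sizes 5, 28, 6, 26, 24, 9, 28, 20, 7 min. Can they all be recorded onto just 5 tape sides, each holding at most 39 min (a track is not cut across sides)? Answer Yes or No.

Yes

A valid assignment using 5 tape sides:
  side 1: 28 + 9 = 37
  side 2: 28 + 7 = 35
  side 3: 26 + 6 + 5 = 37
  side 4: 24 = 24
  side 5: 20 = 20
Every load is within 39 min, so 5 tape sides suffice.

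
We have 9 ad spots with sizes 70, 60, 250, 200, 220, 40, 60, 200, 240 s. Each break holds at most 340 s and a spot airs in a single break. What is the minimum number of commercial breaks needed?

Total = 250 + 240 + 220 + 200 + 200 + 70 + 60 + 60 + 40 = 1340 s.
Lower bound: ⌈1340/340⌉ = 4 commercial breaks.
Also, 5 ad spots each exceed 170 s, and no two of those can share a break, so at least 5 commercial breaks are needed.
A packing using 5 commercial breaks:
  break 1: 250 + 70 = 320
  break 2: 240 + 60 + 40 = 340
  break 3: 220 + 60 = 280
  break 4: 200 = 200
  break 5: 200 = 200
This matches the lower bound, so 5 is optimal.

5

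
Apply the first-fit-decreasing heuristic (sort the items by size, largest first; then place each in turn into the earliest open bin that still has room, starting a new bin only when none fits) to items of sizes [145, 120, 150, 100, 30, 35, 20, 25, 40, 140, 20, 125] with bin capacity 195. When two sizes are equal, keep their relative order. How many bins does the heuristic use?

Sorted descending: 150, 145, 140, 125, 120, 100, 40, 35, 30, 25, 20, 20.
  150 → bin 1 (new)  [load 150/195]
  145 → bin 2 (new)  [load 145/195]
  140 → bin 3 (new)  [load 140/195]
  125 → bin 4 (new)  [load 125/195]
  120 → bin 5 (new)  [load 120/195]
  100 → bin 6 (new)  [load 100/195]
  40 → bin 1  [load 190/195]
  35 → bin 2  [load 180/195]
  30 → bin 3  [load 170/195]
  25 → bin 3  [load 195/195]
  20 → bin 4  [load 145/195]
  20 → bin 4  [load 165/195]
6 bins opened.

6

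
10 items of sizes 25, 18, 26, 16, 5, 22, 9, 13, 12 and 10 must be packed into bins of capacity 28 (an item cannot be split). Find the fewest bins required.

Total = 26 + 25 + 22 + 18 + 16 + 13 + 12 + 10 + 9 + 5 = 156.
Lower bound: ⌈156/28⌉ = 6 bins.
A packing using 6 bins:
  bin 1: 26 = 26
  bin 2: 25 = 25
  bin 3: 22 + 5 = 27
  bin 4: 18 + 10 = 28
  bin 5: 16 + 12 = 28
  bin 6: 13 + 9 = 22
This matches the lower bound, so 6 is optimal.

6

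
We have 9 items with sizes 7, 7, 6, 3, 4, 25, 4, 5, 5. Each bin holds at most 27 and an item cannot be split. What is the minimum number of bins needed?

Total = 25 + 7 + 7 + 6 + 5 + 5 + 4 + 4 + 3 = 66.
Lower bound: ⌈66/27⌉ = 3 bins.
A packing using 3 bins:
  bin 1: 25 = 25
  bin 2: 7 + 7 + 6 + 5 = 25
  bin 3: 5 + 4 + 4 + 3 = 16
This matches the lower bound, so 3 is optimal.

3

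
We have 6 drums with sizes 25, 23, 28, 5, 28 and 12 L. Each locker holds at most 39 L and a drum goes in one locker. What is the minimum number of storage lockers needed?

Total = 28 + 28 + 25 + 23 + 12 + 5 = 121 L.
Lower bound: ⌈121/39⌉ = 4 storage lockers.
A packing using 4 storage lockers:
  locker 1: 28 + 5 = 33
  locker 2: 28 = 28
  locker 3: 25 + 12 = 37
  locker 4: 23 = 23
This matches the lower bound, so 4 is optimal.

4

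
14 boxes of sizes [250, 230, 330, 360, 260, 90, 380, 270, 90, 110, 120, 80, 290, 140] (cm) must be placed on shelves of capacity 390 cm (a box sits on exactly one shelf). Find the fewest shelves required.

9

Total = 380 + 360 + 330 + 290 + 270 + 260 + 250 + 230 + 140 + 120 + 110 + 90 + 90 + 80 = 3000 cm.
Lower bound: ⌈3000/390⌉ = 8 shelves.
A packing using 9 shelves:
  shelf 1: 380 = 380
  shelf 2: 360 = 360
  shelf 3: 330 = 330
  shelf 4: 290 + 90 = 380
  shelf 5: 270 + 120 = 390
  shelf 6: 260 + 110 = 370
  shelf 7: 250 + 140 = 390
  shelf 8: 230 + 90 = 320
  shelf 9: 80 = 80
No arrangement into 8 shelves stays within capacity, so 9 is optimal.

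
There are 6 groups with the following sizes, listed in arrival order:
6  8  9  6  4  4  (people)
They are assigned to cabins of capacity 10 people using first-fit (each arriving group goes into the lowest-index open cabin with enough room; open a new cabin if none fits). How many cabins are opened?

4

  6 → cabin 1 (new)  [load 6/10]
  8 → cabin 2 (new)  [load 8/10]
  9 → cabin 3 (new)  [load 9/10]
  6 → cabin 4 (new)  [load 6/10]
  4 → cabin 1  [load 10/10]
  4 → cabin 4  [load 10/10]
4 cabins opened.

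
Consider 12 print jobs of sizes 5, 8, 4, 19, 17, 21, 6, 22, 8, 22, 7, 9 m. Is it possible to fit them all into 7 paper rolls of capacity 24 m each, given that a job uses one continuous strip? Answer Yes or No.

A valid assignment using 7 paper rolls:
  roll 1: 22 = 22
  roll 2: 22 = 22
  roll 3: 21 = 21
  roll 4: 19 + 5 = 24
  roll 5: 17 + 7 = 24
  roll 6: 9 + 8 + 6 = 23
  roll 7: 8 + 4 = 12
Every load is within 24 m, so 7 paper rolls suffice.

Yes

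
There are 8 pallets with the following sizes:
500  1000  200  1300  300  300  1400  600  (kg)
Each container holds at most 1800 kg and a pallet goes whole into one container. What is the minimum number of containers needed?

4

Total = 1400 + 1300 + 1000 + 600 + 500 + 300 + 300 + 200 = 5600 kg.
Lower bound: ⌈5600/1800⌉ = 4 containers.
A packing using 4 containers:
  container 1: 1400 + 300 = 1700
  container 2: 1300 + 500 = 1800
  container 3: 1000 + 600 + 200 = 1800
  container 4: 300 = 300
This matches the lower bound, so 4 is optimal.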